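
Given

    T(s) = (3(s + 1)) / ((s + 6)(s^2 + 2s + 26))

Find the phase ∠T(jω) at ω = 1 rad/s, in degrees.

∠T(j1) ≈ 30.96°

At s = j1: numerator = 3 + j3, denominator = 148 + j37.
∠T = ∠num − ∠den = 45° − (14.036°) = 30.96°.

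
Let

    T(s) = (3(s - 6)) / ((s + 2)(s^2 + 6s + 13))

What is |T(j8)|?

|T(j8)| ≈ 0.05195

Substitute s = j8: numerator = -18 + j24, denominator = -486 - j312.
|T(j8)| = |-18 + j24| / |-486 - j312| = 30 / 577.53 ≈ 0.05195.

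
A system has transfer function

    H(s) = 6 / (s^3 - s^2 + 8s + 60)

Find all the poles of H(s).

s = 2 ± 4j, -3

The poles are the roots of the denominator s^3 - s^2 + 8s + 60 = 0.
Trying s = -3: the polynomial evaluates to 0, so (s + 3) is a factor.
Dividing out leaves s^2 - 4s + 20 = 0.
The quadratic formula then gives s = 2 ± 4j.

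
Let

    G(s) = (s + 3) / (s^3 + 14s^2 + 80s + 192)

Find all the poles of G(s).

s = -4 + 4j, -4 - 4j, -6

The poles are the roots of the denominator s^3 + 14s^2 + 80s + 192 = 0.
Trying s = -6: the polynomial evaluates to 0, so (s + 6) is a factor.
Dividing out leaves s^2 + 8s + 32 = 0.
The quadratic formula then gives s = -4 ± 4j.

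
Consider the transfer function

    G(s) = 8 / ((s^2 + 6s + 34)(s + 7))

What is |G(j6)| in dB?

|G(j6)|_dB ≈ -32.4 dB

Substitute s = j6: numerator = 8, denominator = -230 + j240.
|G(j6)| = |8| / |-230 + j240| = 8 / 332.42 ≈ 0.02407.
In decibels: 20·log₁₀(0.02407) ≈ -32.4 dB.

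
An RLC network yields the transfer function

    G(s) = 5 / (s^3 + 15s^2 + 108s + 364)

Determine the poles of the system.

s = -4 + 6j, -4 - 6j, -7

The poles are the roots of the denominator s^3 + 15s^2 + 108s + 364 = 0.
Trying s = -7: the polynomial evaluates to 0, so (s + 7) is a factor.
Dividing out leaves s^2 + 8s + 52 = 0.
The quadratic formula then gives s = -4 ± 6j.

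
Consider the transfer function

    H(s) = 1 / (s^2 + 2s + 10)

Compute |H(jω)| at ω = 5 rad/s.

|H(j5)| ≈ 0.05547

Substitute s = j5: numerator = 1, denominator = -15 + j10.
|H(j5)| = |1| / |-15 + j10| = 1 / 18.028 ≈ 0.05547.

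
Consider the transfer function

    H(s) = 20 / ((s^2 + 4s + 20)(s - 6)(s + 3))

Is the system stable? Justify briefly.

The poles can be read from the denominator factors: s = -2 ± 4j, 6, -3.
Since the pole(s) at s = 6 lie in the right half-plane, the system is unstable.

unstable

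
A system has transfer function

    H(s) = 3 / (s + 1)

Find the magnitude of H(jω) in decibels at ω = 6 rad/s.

Substitute s = j6: numerator = 3, denominator = 1 + j6.
|H(j6)| = |3| / |1 + j6| = 3 / 6.0828 ≈ 0.4932.
In decibels: 20·log₁₀(0.4932) ≈ -6.14 dB.

|H(j6)|_dB ≈ -6.14 dB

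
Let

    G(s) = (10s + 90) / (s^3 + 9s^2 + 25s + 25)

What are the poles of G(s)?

The poles are the roots of the denominator s^3 + 9s^2 + 25s + 25 = 0.
Trying s = -5: the polynomial evaluates to 0, so (s + 5) is a factor.
Dividing out leaves s^2 + 4s + 5 = 0.
The quadratic formula then gives s = -2 ± 1j.

s = -2 + j, -2 - j, -5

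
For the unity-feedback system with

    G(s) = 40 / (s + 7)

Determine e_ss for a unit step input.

e_ss = 0.1489

G(s) has no poles at the origin.
This is a Type 0 system. Kp = lim_{s→0} G(s) = 40/7.
e_ss = 1/(1 + Kp) = 1/(1 + 40/7) = 7/47 ≈ 0.1489.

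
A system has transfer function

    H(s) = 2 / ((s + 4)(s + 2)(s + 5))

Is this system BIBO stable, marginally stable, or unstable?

stable

The poles can be read from the denominator factors: s = -4, -2, -5.
Since all poles lie strictly in the left half-plane, the system is stable.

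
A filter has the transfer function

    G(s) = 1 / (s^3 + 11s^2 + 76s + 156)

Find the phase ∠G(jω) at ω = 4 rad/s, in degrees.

At s = j4: numerator = 1, denominator = -20 + j240.
∠G = ∠num − ∠den = 0° − (94.764°) = -94.76°.

∠G(j4) ≈ -94.76°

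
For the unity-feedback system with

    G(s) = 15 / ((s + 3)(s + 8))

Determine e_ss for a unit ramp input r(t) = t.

G(s) has no poles at the origin.
This is a Type 0 system; Kv = lim_{s→0} s·G(s) = 0, so the steady-state error for a ramp input is infinite.

e_ss = ∞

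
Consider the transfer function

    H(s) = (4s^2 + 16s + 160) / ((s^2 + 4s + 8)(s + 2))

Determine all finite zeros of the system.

s = -2 ± 6j

Set the numerator to zero: 4s^2 + 16s + 160 = 0, i.e. 4·(s^2 + 4s + 40) = 0.
Factoring: (s^2 + 4s + 40) = 0.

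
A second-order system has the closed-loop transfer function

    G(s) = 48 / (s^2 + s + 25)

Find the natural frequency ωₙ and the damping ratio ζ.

ωₙ = 5 rad/s, ζ = 0.1

Compare the denominator to the standard form s^2 + 2ζωₙs + ωₙ².
ωₙ² = 25, so ωₙ = 5 rad/s.
2ζωₙ = 1, so ζ = 1/(2·5) = 0.1.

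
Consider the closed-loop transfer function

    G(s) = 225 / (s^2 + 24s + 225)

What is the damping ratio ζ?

ζ = 0.8

Compare the denominator to the standard form s^2 + 2ζωₙs + ωₙ².
ωₙ² = 225, so ωₙ = 15 rad/s.
2ζωₙ = 24, so ζ = 24/(2·15) = 0.8.
With ζ = 0.8 the response is underdamped.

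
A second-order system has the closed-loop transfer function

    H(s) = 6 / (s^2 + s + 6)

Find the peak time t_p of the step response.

t_p ≈ 1.310 s

Comparing s^2 + s + 6 to s^2 + 2ζωₙs + ωₙ²: ωₙ = √6 ≈ 2.449 rad/s and ζ = 1/(2·√6) ≈ 0.2041.
ζωₙ = 1/2 = 0.5, so ω_d = ωₙ√(1−ζ²) = √(ωₙ² − (ζωₙ)²) = √(6 − 0.5²) = √5.75 ≈ 2.398 rad/s.
t_p = π/ω_d = π/2.398 ≈ 1.310 s.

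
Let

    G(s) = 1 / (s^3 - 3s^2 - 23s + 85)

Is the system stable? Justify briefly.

unstable

The denominator s^3 - 3s^2 - 23s + 85 factors as (s + 5)(s^2 - 8s + 17), giving poles at s = -5, 4 + j, 4 - j.
Since the pole(s) at s = 4 ± j lie in the right half-plane, the system is unstable.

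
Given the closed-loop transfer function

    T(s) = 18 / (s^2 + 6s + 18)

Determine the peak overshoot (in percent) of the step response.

%OS ≈ 4.32%

Comparing s^2 + 6s + 18 to s^2 + 2ζωₙs + ωₙ²: ωₙ = √18 ≈ 4.243 rad/s and ζ = 6/(2·√18) ≈ 0.7071.
%OS = 100·exp(−πζ/√(1−ζ²)) = 100·exp(−π·0.7071/√(1−0.7071²)) ≈ 4.32%.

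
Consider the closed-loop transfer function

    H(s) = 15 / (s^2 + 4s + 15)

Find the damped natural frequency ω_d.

ω_d ≈ 3.317 rad/s

Comparing s^2 + 4s + 15 to s^2 + 2ζωₙs + ωₙ²: ωₙ = √15 ≈ 3.873 rad/s and ζ = 4/(2·√15) ≈ 0.5164.
ζωₙ = 4/2 = 2, so ω_d = ωₙ√(1−ζ²) = √(ωₙ² − (ζωₙ)²) = √(15 − 2²) = √11 ≈ 3.317 rad/s.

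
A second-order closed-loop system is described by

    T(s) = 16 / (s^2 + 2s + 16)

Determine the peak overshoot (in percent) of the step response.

Comparing s^2 + 2s + 16 to s^2 + 2ζωₙs + ωₙ²: ωₙ = 4 rad/s and ζ = 2/(2·4) = 0.25.
%OS = 100·exp(−πζ/√(1−ζ²)) = 100·exp(−π·0.25/√(1−0.25²)) ≈ 44.4%.

%OS ≈ 44.4%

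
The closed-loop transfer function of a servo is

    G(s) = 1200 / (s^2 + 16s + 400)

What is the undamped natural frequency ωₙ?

Compare the denominator to the standard form s^2 + 2ζωₙs + ωₙ².
ωₙ² = 400, so ωₙ = 20 rad/s.

ωₙ = 20 rad/s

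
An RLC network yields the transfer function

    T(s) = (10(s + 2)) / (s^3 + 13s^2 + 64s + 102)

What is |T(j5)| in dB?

|T(j5)|_dB ≈ -14.8 dB

Substitute s = j5: numerator = 20 + j50, denominator = -223 + j195.
|T(j5)| = |20 + j50| / |-223 + j195| = 53.852 / 296.23 ≈ 0.1818.
In decibels: 20·log₁₀(0.1818) ≈ -14.8 dB.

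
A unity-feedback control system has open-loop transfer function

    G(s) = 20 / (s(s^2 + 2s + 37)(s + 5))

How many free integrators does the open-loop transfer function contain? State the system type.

The denominator has 1 factor of s at the origin (free integrator), so this is a Type 1 system.

Type 1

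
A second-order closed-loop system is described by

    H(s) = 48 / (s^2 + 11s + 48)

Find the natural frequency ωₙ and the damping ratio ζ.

Compare the denominator to the standard form s^2 + 2ζωₙs + ωₙ².
ωₙ² = 48, so ωₙ = √48 ≈ 6.928 rad/s.
2ζωₙ = 11, so ζ = 11/(2·√48) ≈ 0.7939.
With ζ = 0.7939 the response is underdamped.

ωₙ ≈ 6.928 rad/s, ζ ≈ 0.7939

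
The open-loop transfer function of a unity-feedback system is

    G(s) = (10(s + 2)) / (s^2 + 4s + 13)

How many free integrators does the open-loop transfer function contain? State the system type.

Type 0

The denominator has no factor of s at the origin — no free integrator — so this is a Type 0 system.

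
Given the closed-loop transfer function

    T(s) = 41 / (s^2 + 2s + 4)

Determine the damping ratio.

Compare the denominator to the standard form s^2 + 2ζωₙs + ωₙ².
ωₙ² = 4, so ωₙ = 2 rad/s.
2ζωₙ = 2, so ζ = 2/(2·2) = 0.5.

ζ = 0.5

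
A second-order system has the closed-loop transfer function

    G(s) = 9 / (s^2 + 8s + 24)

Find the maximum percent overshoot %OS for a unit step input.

Comparing s^2 + 8s + 24 to s^2 + 2ζωₙs + ωₙ²: ωₙ = √24 ≈ 4.899 rad/s and ζ = 8/(2·√24) ≈ 0.8165.
%OS = 100·exp(−πζ/√(1−ζ²)) = 100·exp(−π·0.8165/√(1−0.8165²)) ≈ 1.18%.

%OS ≈ 1.18%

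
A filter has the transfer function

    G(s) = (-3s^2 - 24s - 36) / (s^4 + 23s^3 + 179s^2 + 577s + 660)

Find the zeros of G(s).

Set the numerator to zero: -3s^2 - 24s - 36 = 0, i.e. -3·(s^2 + 8s + 12) = 0.
Factoring: (s + 6)(s + 2) = 0.

s = -6, -2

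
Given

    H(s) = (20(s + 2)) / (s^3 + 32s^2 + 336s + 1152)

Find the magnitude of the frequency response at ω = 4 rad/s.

Substitute s = j4: numerator = 40 + j80, denominator = 640 + j1280.
|H(j4)| = |40 + j80| / |640 + j1280| = 89.443 / 1431.1 = 0.06250.

|H(j4)| = 0.06250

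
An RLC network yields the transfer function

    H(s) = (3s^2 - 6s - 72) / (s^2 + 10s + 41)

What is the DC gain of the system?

H(0) = -72/41 ≈ -1.756

Set s = 0: H(0) = (-72) / (41) = -72/41.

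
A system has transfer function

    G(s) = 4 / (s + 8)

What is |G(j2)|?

|G(j2)| ≈ 0.4851

Substitute s = j2: numerator = 4, denominator = 8 + j2.
|G(j2)| = |4| / |8 + j2| = 4 / 8.2462 ≈ 0.4851.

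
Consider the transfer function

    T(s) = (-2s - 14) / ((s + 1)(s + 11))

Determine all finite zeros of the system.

Set the numerator to zero: -2s - 14 = 0, i.e. -2·(s + 7) = 0.
So s = -7.

s = -7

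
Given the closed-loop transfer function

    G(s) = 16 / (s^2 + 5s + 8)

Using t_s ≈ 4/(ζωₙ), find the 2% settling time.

Comparing s^2 + 5s + 8 to s^2 + 2ζωₙs + ωₙ²: ωₙ = √8 ≈ 2.828 rad/s and ζ = 5/(2·√8) ≈ 0.8839.
ζωₙ = 5/2 = 2.5, so t_s ≈ 4/(ζωₙ) = 4/2.5 = 1.600 s.

t_s ≈ 1.600 s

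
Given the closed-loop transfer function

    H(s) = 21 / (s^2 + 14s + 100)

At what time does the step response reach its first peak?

Comparing s^2 + 14s + 100 to s^2 + 2ζωₙs + ωₙ²: ωₙ = 10 rad/s and ζ = 14/(2·10) = 0.7.
ζωₙ = 14/2 = 7, so ω_d = ωₙ√(1−ζ²) = √(ωₙ² − (ζωₙ)²) = √(100 − 7²) = √51 ≈ 7.141 rad/s.
t_p = π/ω_d = π/7.141 ≈ 0.4399 s.

t_p ≈ 0.4399 s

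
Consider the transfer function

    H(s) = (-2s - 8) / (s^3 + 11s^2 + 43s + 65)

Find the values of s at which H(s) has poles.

The poles are the roots of the denominator s^3 + 11s^2 + 43s + 65 = 0.
Trying s = -5: the polynomial evaluates to 0, so (s + 5) is a factor.
Dividing out leaves s^2 + 6s + 13 = 0.
The quadratic formula then gives s = -3 ± 2j.

s = -3 + 2j, -3 - 2j, -5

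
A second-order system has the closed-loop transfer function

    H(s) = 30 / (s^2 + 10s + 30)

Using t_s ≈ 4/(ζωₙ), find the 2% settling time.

Comparing s^2 + 10s + 30 to s^2 + 2ζωₙs + ωₙ²: ωₙ = √30 ≈ 5.477 rad/s and ζ = 10/(2·√30) ≈ 0.9129.
ζωₙ = 10/2 = 5, so t_s ≈ 4/(ζωₙ) = 4/5 = 0.8000 s.

t_s ≈ 0.8000 s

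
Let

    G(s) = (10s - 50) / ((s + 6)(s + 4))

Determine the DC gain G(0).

G(0) = -25/12 ≈ -2.083

Set s = 0: G(0) = (-50) / (24) = -25/12.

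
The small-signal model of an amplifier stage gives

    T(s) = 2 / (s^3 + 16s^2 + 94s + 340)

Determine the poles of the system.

s = -3 ± 5j, -10

The poles are the roots of the denominator s^3 + 16s^2 + 94s + 340 = 0.
Trying s = -10: the polynomial evaluates to 0, so (s + 10) is a factor.
Dividing out leaves s^2 + 6s + 34 = 0.
The quadratic formula then gives s = -3 ± 5j.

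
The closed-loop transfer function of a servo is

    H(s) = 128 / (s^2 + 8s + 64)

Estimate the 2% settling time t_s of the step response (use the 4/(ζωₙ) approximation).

Comparing s^2 + 8s + 64 to s^2 + 2ζωₙs + ωₙ²: ωₙ = 8 rad/s and ζ = 8/(2·8) = 0.5.
ζωₙ = 8/2 = 4, so t_s ≈ 4/(ζωₙ) = 4/4 = 1 s.

t_s ≈ 1 s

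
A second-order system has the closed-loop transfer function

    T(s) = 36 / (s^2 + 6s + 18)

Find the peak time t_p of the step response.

Comparing s^2 + 6s + 18 to s^2 + 2ζωₙs + ωₙ²: ωₙ = √18 ≈ 4.243 rad/s and ζ = 6/(2·√18) ≈ 0.7071.
ζωₙ = 6/2 = 3, so ω_d = ωₙ√(1−ζ²) = √(ωₙ² − (ζωₙ)²) = √(18 − 3²) = √9 = 3 rad/s.
t_p = π/ω_d = π/3 ≈ 1.047 s.

t_p ≈ 1.047 s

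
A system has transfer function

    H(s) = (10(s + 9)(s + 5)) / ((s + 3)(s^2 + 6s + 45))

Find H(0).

H(0) = 10/3 ≈ 3.333

At s = 0 each factor (s + a) contributes a and each (s^2 + bs + c) contributes c.
H(0) = 10·(9) · (5) / ((3) · (45)) = 450/135 = 10/3.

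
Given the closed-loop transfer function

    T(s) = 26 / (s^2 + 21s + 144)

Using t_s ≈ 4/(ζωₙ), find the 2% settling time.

t_s ≈ 0.3810 s

Comparing s^2 + 21s + 144 to s^2 + 2ζωₙs + ωₙ²: ωₙ = 12 rad/s and ζ = 21/(2·12) = 0.875.
ζωₙ = 21/2 = 10.5, so t_s ≈ 4/(ζωₙ) = 4/10.5 ≈ 0.3810 s.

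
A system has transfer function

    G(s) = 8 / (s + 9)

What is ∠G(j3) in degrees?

At s = j3: numerator = 8, denominator = 9 + j3.
∠G = ∠num − ∠den = 0° − (18.435°) = -18.43°.

∠G(j3) ≈ -18.43°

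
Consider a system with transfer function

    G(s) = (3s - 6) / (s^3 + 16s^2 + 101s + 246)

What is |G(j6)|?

|G(j6)| ≈ 0.03714

Substitute s = j6: numerator = -6 + j18, denominator = -330 + j390.
|G(j6)| = |-6 + j18| / |-330 + j390| = 18.974 / 510.88 ≈ 0.03714.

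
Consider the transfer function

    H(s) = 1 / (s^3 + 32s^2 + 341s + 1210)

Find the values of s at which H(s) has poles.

s = -10, -11, -11

The poles are the roots of the denominator s^3 + 32s^2 + 341s + 1210 = 0.
Trying s = -10: the polynomial evaluates to 0, so (s + 10) is a factor.
Dividing out leaves s^2 + 22s + 121 = 0.
Factoring the quadratic: (s + 11)^2 = 0.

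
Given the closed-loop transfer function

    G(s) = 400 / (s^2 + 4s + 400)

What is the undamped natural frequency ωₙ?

ωₙ = 20 rad/s

Compare the denominator to the standard form s^2 + 2ζωₙs + ωₙ².
ωₙ² = 400, so ωₙ = 20 rad/s.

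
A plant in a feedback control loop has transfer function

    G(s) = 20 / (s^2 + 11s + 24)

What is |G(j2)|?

|G(j2)| ≈ 0.6727

Substitute s = j2: numerator = 20, denominator = 20 + j22.
|G(j2)| = |20| / |20 + j22| = 20 / 29.732 ≈ 0.6727.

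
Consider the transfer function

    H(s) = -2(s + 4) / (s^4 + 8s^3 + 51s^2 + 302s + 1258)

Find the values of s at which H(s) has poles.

s = 1 ± 6j, -5 ± 3j

The poles are the roots of the denominator s^4 + 8s^3 + 51s^2 + 302s + 1258 = 0.
No real roots exist; factor into two real quadratics: (s^2 - 2s + 37)(s^2 + 10s + 34) = 0.
Each quadratic gives a conjugate pair via the quadratic formula.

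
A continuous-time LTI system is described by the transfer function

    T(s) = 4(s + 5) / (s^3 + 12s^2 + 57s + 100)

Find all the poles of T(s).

The poles are the roots of the denominator s^3 + 12s^2 + 57s + 100 = 0.
Trying s = -4: the polynomial evaluates to 0, so (s + 4) is a factor.
Dividing out leaves s^2 + 8s + 25 = 0.
The quadratic formula then gives s = -4 ± 3j.

s = -4 ± 3j, -4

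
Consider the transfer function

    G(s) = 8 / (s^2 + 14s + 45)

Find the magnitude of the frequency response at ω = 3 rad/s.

|G(j3)| ≈ 0.1446

Substitute s = j3: numerator = 8, denominator = 36 + j42.
|G(j3)| = |8| / |36 + j42| = 8 / 55.317 ≈ 0.1446.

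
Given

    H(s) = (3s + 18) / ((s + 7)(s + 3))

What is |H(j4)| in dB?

Substitute s = j4: numerator = 18 + j12, denominator = 5 + j40.
|H(j4)| = |18 + j12| / |5 + j40| = 21.633 / 40.311 ≈ 0.5367.
In decibels: 20·log₁₀(0.5367) ≈ -5.41 dB.

|H(j4)|_dB ≈ -5.41 dB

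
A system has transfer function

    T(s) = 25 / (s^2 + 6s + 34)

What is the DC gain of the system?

T(0) = 25/34 ≈ 0.7353

Set s = 0: T(0) = (25) / (34) = 25/34.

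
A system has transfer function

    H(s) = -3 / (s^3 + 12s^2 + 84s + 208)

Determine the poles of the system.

The poles are the roots of the denominator s^3 + 12s^2 + 84s + 208 = 0.
Trying s = -4: the polynomial evaluates to 0, so (s + 4) is a factor.
Dividing out leaves s^2 + 8s + 52 = 0.
The quadratic formula then gives s = -4 ± 6j.

s = -4 ± 6j, -4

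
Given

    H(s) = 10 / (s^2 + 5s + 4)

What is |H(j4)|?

Substitute s = j4: numerator = 10, denominator = -12 + j20.
|H(j4)| = |10| / |-12 + j20| = 10 / 23.324 ≈ 0.4287.

|H(j4)| ≈ 0.4287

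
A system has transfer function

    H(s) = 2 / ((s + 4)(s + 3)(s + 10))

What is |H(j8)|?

Substitute s = j8: numerator = 2, denominator = -968 + j144.
|H(j8)| = |2| / |-968 + j144| = 2 / 978.65 ≈ 0.002044.

|H(j8)| ≈ 0.002044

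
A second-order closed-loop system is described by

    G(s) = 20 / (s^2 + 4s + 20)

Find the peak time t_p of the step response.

t_p ≈ 0.7854 s

Comparing s^2 + 4s + 20 to s^2 + 2ζωₙs + ωₙ²: ωₙ = √20 ≈ 4.472 rad/s and ζ = 4/(2·√20) ≈ 0.4472.
ζωₙ = 4/2 = 2, so ω_d = ωₙ√(1−ζ²) = √(ωₙ² − (ζωₙ)²) = √(20 − 2²) = √16 = 4 rad/s.
t_p = π/ω_d = π/4 ≈ 0.7854 s.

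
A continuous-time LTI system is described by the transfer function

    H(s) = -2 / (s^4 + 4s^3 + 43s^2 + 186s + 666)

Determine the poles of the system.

The poles are the roots of the denominator s^4 + 4s^3 + 43s^2 + 186s + 666 = 0.
No real roots exist; factor into two real quadratics: (s^2 - 2s + 37)(s^2 + 6s + 18) = 0.
Each quadratic gives a conjugate pair via the quadratic formula.

s = 1 + 6j, 1 - 6j, -3 + 3j, -3 - 3j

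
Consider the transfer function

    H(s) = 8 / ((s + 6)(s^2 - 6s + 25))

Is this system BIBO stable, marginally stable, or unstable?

unstable

The poles can be read from the denominator factors: s = -6, 3 ± 4j.
Since the pole(s) at s = 3 + 4j, 3 - 4j lie in the right half-plane, the system is unstable.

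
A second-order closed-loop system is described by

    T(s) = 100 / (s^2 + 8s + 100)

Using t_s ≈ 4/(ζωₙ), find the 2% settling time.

Comparing s^2 + 8s + 100 to s^2 + 2ζωₙs + ωₙ²: ωₙ = 10 rad/s and ζ = 8/(2·10) = 0.4.
ζωₙ = 8/2 = 4, so t_s ≈ 4/(ζωₙ) = 4/4 = 1 s.

t_s ≈ 1 s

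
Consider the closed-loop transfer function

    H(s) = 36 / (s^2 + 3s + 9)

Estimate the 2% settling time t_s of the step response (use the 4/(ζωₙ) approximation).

t_s ≈ 2.667 s

Comparing s^2 + 3s + 9 to s^2 + 2ζωₙs + ωₙ²: ωₙ = 3 rad/s and ζ = 3/(2·3) = 0.5.
ζωₙ = 3/2 = 1.5, so t_s ≈ 4/(ζωₙ) = 4/1.5 ≈ 2.667 s.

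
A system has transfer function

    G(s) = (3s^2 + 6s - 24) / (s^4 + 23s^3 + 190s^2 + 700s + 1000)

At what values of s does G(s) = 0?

Set the numerator to zero: 3s^2 + 6s - 24 = 0, i.e. 3·(s^2 + 2s - 8) = 0.
Factoring: (s - 2)(s + 4) = 0.

s = 2, -4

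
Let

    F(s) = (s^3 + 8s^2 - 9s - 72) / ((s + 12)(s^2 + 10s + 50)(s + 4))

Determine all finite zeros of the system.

s = -8, -3, 3

Set the numerator to zero: s^3 + 8s^2 - 9s - 72 = 0.
Factoring: (s + 8)(s + 3)(s - 3) = 0.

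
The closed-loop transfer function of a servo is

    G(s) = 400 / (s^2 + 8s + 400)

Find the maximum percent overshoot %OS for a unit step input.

%OS ≈ 52.7%

Comparing s^2 + 8s + 400 to s^2 + 2ζωₙs + ωₙ²: ωₙ = 20 rad/s and ζ = 8/(2·20) = 0.2.
%OS = 100·exp(−πζ/√(1−ζ²)) = 100·exp(−π·0.2/√(1−0.2²)) ≈ 52.7%.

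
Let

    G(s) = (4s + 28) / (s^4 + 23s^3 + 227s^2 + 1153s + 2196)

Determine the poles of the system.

s = -4, -5 ± 6j, -9

The poles are the roots of the denominator s^4 + 23s^3 + 227s^2 + 1153s + 2196 = 0.
Trying s = -4: the polynomial evaluates to 0, so (s + 4) is a factor.
Dividing out leaves s^3 + 19s^2 + 151s + 549 = 0.
This factors further as (s^2 + 10s + 61)(s + 9) = 0.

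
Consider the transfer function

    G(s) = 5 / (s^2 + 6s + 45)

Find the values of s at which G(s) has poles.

s = -3 ± 6j

The poles are the roots of the denominator s^2 + 6s + 45 = 0.
Using the quadratic formula: s = (-6 ± √(-144))/2 = -3 ± 6j.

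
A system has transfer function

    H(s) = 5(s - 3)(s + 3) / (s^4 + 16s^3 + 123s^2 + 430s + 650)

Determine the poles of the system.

s = -5 + 5j, -5 - 5j, -3 + 2j, -3 - 2j

The poles are the roots of the denominator s^4 + 16s^3 + 123s^2 + 430s + 650 = 0.
No real roots exist; factor into two real quadratics: (s^2 + 10s + 50)(s^2 + 6s + 13) = 0.
Each quadratic gives a conjugate pair via the quadratic formula.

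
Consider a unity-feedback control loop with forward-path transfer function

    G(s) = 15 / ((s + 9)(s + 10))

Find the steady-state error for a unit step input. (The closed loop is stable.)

e_ss = 0.8571

G(s) has no poles at the origin.
This is a Type 0 system. Kp = lim_{s→0} G(s) = 15/90 = 1/6.
e_ss = 1/(1 + Kp) = 1/(1 + 1/6) = 6/7 ≈ 0.8571.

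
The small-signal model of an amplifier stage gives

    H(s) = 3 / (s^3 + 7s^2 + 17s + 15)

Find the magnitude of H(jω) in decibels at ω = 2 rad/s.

Substitute s = j2: numerator = 3, denominator = -13 + j26.
|H(j2)| = |3| / |-13 + j26| = 3 / 29.069 ≈ 0.1032.
In decibels: 20·log₁₀(0.1032) ≈ -19.7 dB.

|H(j2)|_dB ≈ -19.7 dB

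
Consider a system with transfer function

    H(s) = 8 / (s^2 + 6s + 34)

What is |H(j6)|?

Substitute s = j6: numerator = 8, denominator = -2 + j36.
|H(j6)| = |8| / |-2 + j36| = 8 / 36.056 ≈ 0.2219.

|H(j6)| ≈ 0.2219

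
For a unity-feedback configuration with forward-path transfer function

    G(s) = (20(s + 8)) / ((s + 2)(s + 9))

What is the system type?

The denominator has no factor of s at the origin — no free integrator — so this is a Type 0 system.

Type 0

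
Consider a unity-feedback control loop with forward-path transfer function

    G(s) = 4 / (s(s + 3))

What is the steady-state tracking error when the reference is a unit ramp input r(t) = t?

e_ss = 0.7500

G(s) has one pole at the origin.
This is a Type 1 system. Kv = lim_{s→0} s·G(s) = 4/3.
e_ss = 1/Kv = 1/(4/3) = 3/4 ≈ 0.7500.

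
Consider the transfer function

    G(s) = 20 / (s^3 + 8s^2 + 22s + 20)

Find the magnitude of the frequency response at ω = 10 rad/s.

Substitute s = j10: numerator = 20, denominator = -780 - j780.
|G(j10)| = |20| / |-780 - j780| = 20 / 1103.1 ≈ 0.01813.

|G(j10)| ≈ 0.01813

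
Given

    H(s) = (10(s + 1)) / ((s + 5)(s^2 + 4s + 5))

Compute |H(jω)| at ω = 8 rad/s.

Substitute s = j8: numerator = 10 + j80, denominator = -551 - j312.
|H(j8)| = |10 + j80| / |-551 - j312| = 80.623 / 633.20 ≈ 0.1273.

|H(j8)| ≈ 0.1273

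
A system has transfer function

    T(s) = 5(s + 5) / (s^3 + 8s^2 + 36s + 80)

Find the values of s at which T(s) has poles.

s = -2 ± 4j, -4

The poles are the roots of the denominator s^3 + 8s^2 + 36s + 80 = 0.
Trying s = -4: the polynomial evaluates to 0, so (s + 4) is a factor.
Dividing out leaves s^2 + 4s + 20 = 0.
The quadratic formula then gives s = -2 ± 4j.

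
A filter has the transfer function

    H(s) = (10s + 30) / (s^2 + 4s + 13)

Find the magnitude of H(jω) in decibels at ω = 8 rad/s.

Substitute s = j8: numerator = 30 + j80, denominator = -51 + j32.
|H(j8)| = |30 + j80| / |-51 + j32| = 85.440 / 60.208 ≈ 1.419.
In decibels: 20·log₁₀(1.419) ≈ 3.04 dB.

|H(j8)|_dB ≈ 3.04 dB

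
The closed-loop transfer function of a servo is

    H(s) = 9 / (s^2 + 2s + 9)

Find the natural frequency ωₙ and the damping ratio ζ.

Compare the denominator to the standard form s^2 + 2ζωₙs + ωₙ².
ωₙ² = 9, so ωₙ = 3 rad/s.
2ζωₙ = 2, so ζ = 2/(2·3) ≈ 0.3333.
With ζ = 0.3333 the response is underdamped.

ωₙ = 3 rad/s, ζ ≈ 0.3333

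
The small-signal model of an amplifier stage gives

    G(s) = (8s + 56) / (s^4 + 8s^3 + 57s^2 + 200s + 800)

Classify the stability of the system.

The denominator s^4 + 8s^3 + 57s^2 + 200s + 800 factors as (s^2 + 25)(s^2 + 8s + 32), giving poles at s = ±5j, -4 ± 4j.
Since the simple pole(s) at s = ±5j lie on the jω-axis with none in the right half-plane, the system is marginally stable.

marginally stable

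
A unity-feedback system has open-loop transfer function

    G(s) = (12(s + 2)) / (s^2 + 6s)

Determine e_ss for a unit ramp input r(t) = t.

G(s) has one pole at the origin.
This is a Type 1 system. Kv = lim_{s→0} s·G(s) = 24/6 = 4.
e_ss = 1/Kv = 1/(4) = 1/4 ≈ 0.2500.

e_ss = 0.2500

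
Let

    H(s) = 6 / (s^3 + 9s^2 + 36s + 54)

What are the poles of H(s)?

s = -3, -3 + 3j, -3 - 3j

The poles are the roots of the denominator s^3 + 9s^2 + 36s + 54 = 0.
Trying s = -3: the polynomial evaluates to 0, so (s + 3) is a factor.
Dividing out leaves s^2 + 6s + 18 = 0.
The quadratic formula then gives s = -3 ± 3j.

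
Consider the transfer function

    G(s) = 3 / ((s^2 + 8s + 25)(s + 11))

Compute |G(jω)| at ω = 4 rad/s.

|G(j4)| ≈ 0.007710

Substitute s = j4: numerator = 3, denominator = -29 + j388.
|G(j4)| = |3| / |-29 + j388| = 3 / 389.08 ≈ 0.007710.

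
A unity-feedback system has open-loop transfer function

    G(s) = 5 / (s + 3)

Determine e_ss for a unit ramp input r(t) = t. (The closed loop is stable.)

e_ss = ∞

G(s) has no poles at the origin.
This is a Type 0 system; Kv = lim_{s→0} s·G(s) = 0, so the steady-state error for a ramp input is infinite.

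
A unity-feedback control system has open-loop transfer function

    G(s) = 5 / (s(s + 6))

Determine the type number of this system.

Type 1

The denominator has 1 factor of s at the origin (free integrator), so this is a Type 1 system.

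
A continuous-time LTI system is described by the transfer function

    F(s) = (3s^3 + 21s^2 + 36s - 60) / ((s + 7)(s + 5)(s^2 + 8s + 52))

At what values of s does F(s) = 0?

Set the numerator to zero: 3s^3 + 21s^2 + 36s - 60 = 0, i.e. 3·(s^3 + 7s^2 + 12s - 20) = 0.
Factoring: (s^2 + 8s + 20)(s - 1) = 0.

s = -4 + 2j, -4 - 2j, 1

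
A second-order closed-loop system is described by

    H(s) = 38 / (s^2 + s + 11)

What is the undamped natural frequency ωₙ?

Compare the denominator to the standard form s^2 + 2ζωₙs + ωₙ².
ωₙ² = 11, so ωₙ = √11 ≈ 3.317 rad/s.

ωₙ ≈ 3.317 rad/s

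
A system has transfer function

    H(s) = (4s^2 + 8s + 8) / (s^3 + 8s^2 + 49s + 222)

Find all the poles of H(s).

s = -1 + 6j, -1 - 6j, -6

The poles are the roots of the denominator s^3 + 8s^2 + 49s + 222 = 0.
Trying s = -6: the polynomial evaluates to 0, so (s + 6) is a factor.
Dividing out leaves s^2 + 2s + 37 = 0.
The quadratic formula then gives s = -1 ± 6j.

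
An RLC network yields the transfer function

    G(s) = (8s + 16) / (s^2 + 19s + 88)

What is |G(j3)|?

Substitute s = j3: numerator = 16 + j24, denominator = 79 + j57.
|G(j3)| = |16 + j24| / |79 + j57| = 28.844 / 97.417 ≈ 0.2961.

|G(j3)| ≈ 0.2961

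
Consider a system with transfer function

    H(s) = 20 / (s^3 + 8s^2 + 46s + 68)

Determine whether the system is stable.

The denominator s^3 + 8s^2 + 46s + 68 factors as (s^2 + 6s + 34)(s + 2), giving poles at s = -3 ± 5j, -2.
Since all poles lie strictly in the left half-plane, the system is stable.

stable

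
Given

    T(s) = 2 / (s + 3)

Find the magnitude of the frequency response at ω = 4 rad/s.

|T(j4)| = 0.4000

Substitute s = j4: numerator = 2, denominator = 3 + j4.
|T(j4)| = |2| / |3 + j4| = 2 / 5 = 0.4000.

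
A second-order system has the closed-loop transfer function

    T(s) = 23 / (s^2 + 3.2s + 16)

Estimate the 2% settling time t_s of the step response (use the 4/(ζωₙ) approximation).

Comparing s^2 + 3.2s + 16 to s^2 + 2ζωₙs + ωₙ²: ωₙ = 4 rad/s and ζ = 3.2/(2·4) = 0.4.
ζωₙ = 3.2/2 = 1.6, so t_s ≈ 4/(ζωₙ) = 4/1.6 = 2.500 s.

t_s ≈ 2.500 s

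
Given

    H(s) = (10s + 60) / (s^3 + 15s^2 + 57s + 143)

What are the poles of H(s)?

s = -2 + 3j, -2 - 3j, -11

The poles are the roots of the denominator s^3 + 15s^2 + 57s + 143 = 0.
Trying s = -11: the polynomial evaluates to 0, so (s + 11) is a factor.
Dividing out leaves s^2 + 4s + 13 = 0.
The quadratic formula then gives s = -2 ± 3j.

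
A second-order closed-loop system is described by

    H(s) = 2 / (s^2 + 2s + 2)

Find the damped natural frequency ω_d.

Comparing s^2 + 2s + 2 to s^2 + 2ζωₙs + ωₙ²: ωₙ = √2 ≈ 1.414 rad/s and ζ = 2/(2·√2) ≈ 0.7071.
ζωₙ = 2/2 = 1, so ω_d = ωₙ√(1−ζ²) = √(ωₙ² − (ζωₙ)²) = √(2 − 1²) = √1 = 1 rad/s.

ω_d = 1 rad/s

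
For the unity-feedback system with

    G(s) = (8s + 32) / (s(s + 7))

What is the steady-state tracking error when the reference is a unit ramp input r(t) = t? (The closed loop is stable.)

G(s) has one pole at the origin.
This is a Type 1 system. Kv = lim_{s→0} s·G(s) = 32/7.
e_ss = 1/Kv = 1/(32/7) = 7/32 ≈ 0.2188.

e_ss = 0.2188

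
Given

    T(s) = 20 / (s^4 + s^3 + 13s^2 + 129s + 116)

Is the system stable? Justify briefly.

The denominator s^4 + s^3 + 13s^2 + 129s + 116 factors as (s + 4)(s^2 - 4s + 29)(s + 1), giving poles at s = -4, 2 ± 5j, -1.
Since the pole(s) at s = 2 + 5j, 2 - 5j lie in the right half-plane, the system is unstable.

unstable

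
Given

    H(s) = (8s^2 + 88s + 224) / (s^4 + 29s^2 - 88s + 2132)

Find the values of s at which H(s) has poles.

s = 4 + 5j, 4 - 5j, -4 + 6j, -4 - 6j

The poles are the roots of the denominator s^4 + 29s^2 - 88s + 2132 = 0.
No real roots exist; factor into two real quadratics: (s^2 - 8s + 41)(s^2 + 8s + 52) = 0.
Each quadratic gives a conjugate pair via the quadratic formula.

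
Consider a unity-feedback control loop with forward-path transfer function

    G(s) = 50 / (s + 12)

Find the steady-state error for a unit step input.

G(s) has no poles at the origin.
This is a Type 0 system. Kp = lim_{s→0} G(s) = 50/12 = 25/6.
e_ss = 1/(1 + Kp) = 1/(1 + 25/6) = 6/31 ≈ 0.1935.

e_ss = 0.1935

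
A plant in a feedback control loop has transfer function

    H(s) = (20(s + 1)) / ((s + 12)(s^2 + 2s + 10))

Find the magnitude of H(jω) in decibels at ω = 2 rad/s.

|H(j2)|_dB ≈ -5.85 dB

Substitute s = j2: numerator = 20 + j40, denominator = 64 + j60.
|H(j2)| = |20 + j40| / |64 + j60| = 44.721 / 87.727 ≈ 0.5098.
In decibels: 20·log₁₀(0.5098) ≈ -5.85 dB.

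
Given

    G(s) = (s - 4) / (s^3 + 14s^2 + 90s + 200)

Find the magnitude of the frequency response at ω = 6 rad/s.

Substitute s = j6: numerator = -4 + j6, denominator = -304 + j324.
|G(j6)| = |-4 + j6| / |-304 + j324| = 7.2111 / 444.29 ≈ 0.01623.

|G(j6)| ≈ 0.01623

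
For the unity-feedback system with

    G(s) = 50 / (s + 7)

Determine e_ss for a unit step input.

e_ss = 0.1228

G(s) has no poles at the origin.
This is a Type 0 system. Kp = lim_{s→0} G(s) = 50/7.
e_ss = 1/(1 + Kp) = 1/(1 + 50/7) = 7/57 ≈ 0.1228.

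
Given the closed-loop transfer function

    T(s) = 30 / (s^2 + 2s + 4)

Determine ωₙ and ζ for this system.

ωₙ = 2 rad/s, ζ = 0.5

Compare the denominator to the standard form s^2 + 2ζωₙs + ωₙ².
ωₙ² = 4, so ωₙ = 2 rad/s.
2ζωₙ = 2, so ζ = 2/(2·2) = 0.5.
With ζ = 0.5 the response is underdamped.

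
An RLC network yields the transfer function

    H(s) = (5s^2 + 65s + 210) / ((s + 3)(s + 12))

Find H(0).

Set s = 0: H(0) = (210) / (36) = 35/6.

H(0) = 35/6 ≈ 5.833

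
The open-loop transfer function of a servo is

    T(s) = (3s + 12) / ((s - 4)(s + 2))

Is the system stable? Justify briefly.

unstable

The poles can be read from the denominator factors: s = 4, -2.
Since the pole(s) at s = 4 lie in the right half-plane, the system is unstable.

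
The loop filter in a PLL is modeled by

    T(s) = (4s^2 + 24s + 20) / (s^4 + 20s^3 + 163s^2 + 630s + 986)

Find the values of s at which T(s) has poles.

s = -5 + 2j, -5 - 2j, -5 + 3j, -5 - 3j

The poles are the roots of the denominator s^4 + 20s^3 + 163s^2 + 630s + 986 = 0.
No real roots exist; factor into two real quadratics: (s^2 + 10s + 29)(s^2 + 10s + 34) = 0.
Each quadratic gives a conjugate pair via the quadratic formula.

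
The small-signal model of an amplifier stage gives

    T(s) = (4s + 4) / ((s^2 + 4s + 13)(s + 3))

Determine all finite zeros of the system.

s = -1

Set the numerator to zero: 4s + 4 = 0, i.e. 4·(s + 1) = 0.
So s = -1.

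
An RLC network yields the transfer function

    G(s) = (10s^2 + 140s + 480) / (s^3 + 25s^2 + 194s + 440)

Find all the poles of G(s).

The poles are the roots of the denominator s^3 + 25s^2 + 194s + 440 = 0.
Trying s = -11: the polynomial evaluates to 0, so (s + 11) is a factor.
Dividing out leaves s^2 + 14s + 40 = 0.
Factoring the quadratic: (s + 10)(s + 4) = 0.

s = -11, -10, -4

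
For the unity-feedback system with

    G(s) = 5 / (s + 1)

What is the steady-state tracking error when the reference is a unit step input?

e_ss = 0.1667

G(s) has no poles at the origin.
This is a Type 0 system. Kp = lim_{s→0} G(s) = 5/1.
e_ss = 1/(1 + Kp) = 1/(1 + 5) = 1/6 ≈ 0.1667.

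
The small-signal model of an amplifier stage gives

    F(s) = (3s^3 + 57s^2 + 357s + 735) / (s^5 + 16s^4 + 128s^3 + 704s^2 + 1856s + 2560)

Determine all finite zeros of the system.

Set the numerator to zero: 3s^3 + 57s^2 + 357s + 735 = 0, i.e. 3·(s^3 + 19s^2 + 119s + 245) = 0.
Factoring: (s + 7)^2(s + 5) = 0.

s = -7, -7, -5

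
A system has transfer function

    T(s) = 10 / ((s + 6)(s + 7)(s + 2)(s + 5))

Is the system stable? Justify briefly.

The poles can be read from the denominator factors: s = -6, -7, -2, -5.
Since all poles lie strictly in the left half-plane, the system is stable.

stable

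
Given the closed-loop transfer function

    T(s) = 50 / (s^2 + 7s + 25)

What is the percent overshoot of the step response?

Comparing s^2 + 7s + 25 to s^2 + 2ζωₙs + ωₙ²: ωₙ = 5 rad/s and ζ = 7/(2·5) = 0.7.
%OS = 100·exp(−πζ/√(1−ζ²)) = 100·exp(−π·0.7/√(1−0.7²)) ≈ 4.60%.

%OS ≈ 4.60%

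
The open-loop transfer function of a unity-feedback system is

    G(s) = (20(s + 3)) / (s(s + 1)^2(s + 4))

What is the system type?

The denominator has 1 factor of s at the origin (free integrator), so this is a Type 1 system.

Type 1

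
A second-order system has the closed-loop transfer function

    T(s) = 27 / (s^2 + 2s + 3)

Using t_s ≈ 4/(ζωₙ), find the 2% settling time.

t_s ≈ 4 s

Comparing s^2 + 2s + 3 to s^2 + 2ζωₙs + ωₙ²: ωₙ = √3 ≈ 1.732 rad/s and ζ = 2/(2·√3) ≈ 0.5774.
ζωₙ = 2/2 = 1, so t_s ≈ 4/(ζωₙ) = 4/1 = 4 s.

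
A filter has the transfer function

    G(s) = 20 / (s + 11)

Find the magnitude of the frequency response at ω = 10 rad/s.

|G(j10)| ≈ 1.345

Substitute s = j10: numerator = 20, denominator = 11 + j10.
|G(j10)| = |20| / |11 + j10| = 20 / 14.866 ≈ 1.345.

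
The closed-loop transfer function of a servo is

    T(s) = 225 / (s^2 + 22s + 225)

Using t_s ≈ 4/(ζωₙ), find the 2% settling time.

Comparing s^2 + 22s + 225 to s^2 + 2ζωₙs + ωₙ²: ωₙ = 15 rad/s and ζ = 22/(2·15) ≈ 0.7333.
ζωₙ = 22/2 = 11, so t_s ≈ 4/(ζωₙ) = 4/11 ≈ 0.3636 s.

t_s ≈ 0.3636 s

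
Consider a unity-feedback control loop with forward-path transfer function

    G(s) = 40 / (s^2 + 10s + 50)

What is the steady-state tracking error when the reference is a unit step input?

e_ss = 0.5556

G(s) has no poles at the origin.
This is a Type 0 system. Kp = lim_{s→0} G(s) = 40/50 = 4/5.
e_ss = 1/(1 + Kp) = 1/(1 + 4/5) = 5/9 ≈ 0.5556.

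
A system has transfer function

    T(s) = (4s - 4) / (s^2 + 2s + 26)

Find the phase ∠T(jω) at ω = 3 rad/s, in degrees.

At s = j3: numerator = -4 + j12, denominator = 17 + j6.
∠T = ∠num − ∠den = 108.43° − (19.440°) = 88.99°.

∠T(j3) ≈ 88.99°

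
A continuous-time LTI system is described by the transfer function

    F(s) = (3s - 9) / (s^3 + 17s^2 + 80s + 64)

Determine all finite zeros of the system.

s = 3

Set the numerator to zero: 3s - 9 = 0, i.e. 3·(s - 3) = 0.
So s = 3.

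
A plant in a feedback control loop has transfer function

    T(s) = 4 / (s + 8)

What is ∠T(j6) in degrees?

∠T(j6) ≈ -36.87°

At s = j6: numerator = 4, denominator = 8 + j6.
∠T = ∠num − ∠den = 0° − (36.870°) = -36.87°.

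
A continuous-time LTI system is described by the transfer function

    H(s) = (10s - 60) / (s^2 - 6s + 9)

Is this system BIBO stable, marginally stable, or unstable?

The denominator s^2 - 6s + 9 factors as (s - 3)^2, giving poles at s = 3, 3.
Since the pole(s) at s = 3, 3 lie in the right half-plane, the system is unstable.

unstable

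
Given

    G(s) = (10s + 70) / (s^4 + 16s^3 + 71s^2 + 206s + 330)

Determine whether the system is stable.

The denominator s^4 + 16s^3 + 71s^2 + 206s + 330 factors as (s^2 + 2s + 10)(s + 11)(s + 3), giving poles at s = -1 + 3j, -1 - 3j, -11, -3.
Since all poles lie strictly in the left half-plane, the system is stable.

stable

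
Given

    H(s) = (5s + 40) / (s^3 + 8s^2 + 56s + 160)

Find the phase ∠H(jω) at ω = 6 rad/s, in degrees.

∠H(j6) ≈ -99.98°

At s = j6: numerator = 40 + j30, denominator = -128 + j120.
∠H = ∠num − ∠den = 36.870° − (136.85°) = -99.98°.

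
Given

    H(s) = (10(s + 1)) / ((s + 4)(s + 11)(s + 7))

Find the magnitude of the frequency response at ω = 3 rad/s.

|H(j3)| ≈ 0.07284

Substitute s = j3: numerator = 10 + j30, denominator = 110 + j420.
|H(j3)| = |10 + j30| / |110 + j420| = 31.623 / 434.17 ≈ 0.07284.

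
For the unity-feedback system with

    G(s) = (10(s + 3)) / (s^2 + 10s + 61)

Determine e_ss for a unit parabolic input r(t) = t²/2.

e_ss = ∞

G(s) has no poles at the origin.
This is a Type 0 system; Ka = lim_{s→0} s^2·G(s) = 0, so the steady-state error for a parabola input is infinite.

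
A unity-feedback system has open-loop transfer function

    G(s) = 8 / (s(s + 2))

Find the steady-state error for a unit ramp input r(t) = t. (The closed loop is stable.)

e_ss = 0.2500

G(s) has one pole at the origin.
This is a Type 1 system. Kv = lim_{s→0} s·G(s) = 8/2 = 4.
e_ss = 1/Kv = 1/(4) = 1/4 ≈ 0.2500.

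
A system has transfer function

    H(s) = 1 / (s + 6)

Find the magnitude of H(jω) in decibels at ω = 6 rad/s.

Substitute s = j6: numerator = 1, denominator = 6 + j6.
|H(j6)| = |1| / |6 + j6| = 1 / 8.4853 ≈ 0.1179.
In decibels: 20·log₁₀(0.1179) ≈ -18.6 dB.

|H(j6)|_dB ≈ -18.6 dB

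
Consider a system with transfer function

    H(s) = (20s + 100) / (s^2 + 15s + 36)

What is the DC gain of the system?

H(0) = 25/9 ≈ 2.778

Set s = 0: H(0) = (100) / (36) = 25/9.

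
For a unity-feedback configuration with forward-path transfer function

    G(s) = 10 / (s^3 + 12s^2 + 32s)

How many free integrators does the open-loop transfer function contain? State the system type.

Type 1

Factor s from the denominator: s^3 + 12s^2 + 32s = s·(s^2 + 12s + 32).
There is 1 pole at the origin, so the system is Type 1.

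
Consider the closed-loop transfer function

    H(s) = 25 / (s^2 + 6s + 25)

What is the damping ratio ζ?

ζ = 0.6

Compare the denominator to the standard form s^2 + 2ζωₙs + ωₙ².
ωₙ² = 25, so ωₙ = 5 rad/s.
2ζωₙ = 6, so ζ = 6/(2·5) = 0.6.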